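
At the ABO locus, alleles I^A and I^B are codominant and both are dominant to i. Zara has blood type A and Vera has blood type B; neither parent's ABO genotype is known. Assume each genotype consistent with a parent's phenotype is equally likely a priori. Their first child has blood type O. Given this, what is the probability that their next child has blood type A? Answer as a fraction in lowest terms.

Possible genotypes: Zara ∈ {I^A I^A, I^A i}; Vera ∈ {I^B I^B, I^B i}.
Weight each parental genotype pair by prior × P(type-O child):
  I^A i × I^B i: posterior weight 1; P(next child type A) = 1/4.
Weighted sum = 1/4.

1/4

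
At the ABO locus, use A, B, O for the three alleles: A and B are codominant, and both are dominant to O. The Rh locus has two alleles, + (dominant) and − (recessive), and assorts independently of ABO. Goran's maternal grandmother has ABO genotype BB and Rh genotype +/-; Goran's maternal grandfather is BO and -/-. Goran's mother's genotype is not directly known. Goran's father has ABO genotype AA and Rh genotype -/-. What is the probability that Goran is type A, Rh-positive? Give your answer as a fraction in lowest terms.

1/16

Goran's mother's ABO genotype from BB × BO: 1/2 BB, 1/2 BO.
Crossing each possibility with the father AA and summing P(type A): 1/2·0 + 1/2·1/2 = 1/4.
Similarly for Rh via the mother's Rh distribution: P(Rh+) = 1/4.
Independent loci: 1/4 × 1/4 = 1/16.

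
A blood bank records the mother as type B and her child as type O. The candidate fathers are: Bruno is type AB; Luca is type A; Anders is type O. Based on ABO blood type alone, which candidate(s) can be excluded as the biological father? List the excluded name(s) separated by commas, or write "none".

A candidate is excluded only if no genotype consistent with his phenotype could produce a type O child with a type B mother.
Bruno (type AB): no genotype consistent with that phenotype can produce a type-O child with a type-B mother.

Bruno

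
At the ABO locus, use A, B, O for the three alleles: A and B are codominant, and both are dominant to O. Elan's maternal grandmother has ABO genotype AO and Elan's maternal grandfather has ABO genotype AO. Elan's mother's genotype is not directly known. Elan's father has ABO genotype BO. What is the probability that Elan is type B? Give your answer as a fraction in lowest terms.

Elan's mother's ABO genotype from AO × AO: 1/4 AA, 1/2 AO, 1/4 OO.
Crossing each possibility with the father BO and summing P(type B): 1/4·0 + 1/2·1/4 + 1/4·1/2 = 1/4.

1/4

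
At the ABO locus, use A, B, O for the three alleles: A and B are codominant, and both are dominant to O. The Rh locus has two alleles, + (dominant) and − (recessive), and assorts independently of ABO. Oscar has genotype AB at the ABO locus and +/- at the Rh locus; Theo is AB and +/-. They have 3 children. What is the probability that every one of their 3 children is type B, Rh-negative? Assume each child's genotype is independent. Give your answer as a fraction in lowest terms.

1/4096

ABO cross AB × AB → 1/4 A, 1/4 B, 1/2 AB.
Rh cross +/- × +/- → 3/4 Rh+, 1/4 Rh-; so P(type B, Rh-negative) = 1/4 × 1/4 = 1/16 per child.
All 3 independent: (1/16)^3 = 1/4096.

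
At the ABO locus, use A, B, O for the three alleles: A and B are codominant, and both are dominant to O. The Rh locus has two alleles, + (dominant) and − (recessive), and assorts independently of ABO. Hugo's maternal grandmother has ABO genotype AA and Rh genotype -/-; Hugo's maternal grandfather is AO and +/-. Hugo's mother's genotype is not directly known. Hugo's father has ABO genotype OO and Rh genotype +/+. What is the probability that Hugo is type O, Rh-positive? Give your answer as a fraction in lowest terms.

Hugo's mother's ABO genotype from AA × AO: 1/2 AA, 1/2 AO.
Crossing each possibility with the father OO and summing P(type O): 1/2·0 + 1/2·1/2 = 1/4.
Similarly for Rh via the mother's Rh distribution: P(Rh+) = 1.
Independent loci: 1/4 × 1 = 1/4.

1/4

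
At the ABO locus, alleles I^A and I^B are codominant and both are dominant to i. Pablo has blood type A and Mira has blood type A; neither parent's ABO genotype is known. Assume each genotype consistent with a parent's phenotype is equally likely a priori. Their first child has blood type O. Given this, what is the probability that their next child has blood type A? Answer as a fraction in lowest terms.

3/4

Possible genotypes: Pablo ∈ {I^A I^A, I^A i}; Mira ∈ {I^A I^A, I^A i}.
Weight each parental genotype pair by prior × P(type-O child):
  I^A i × I^A i: posterior weight 1; P(next child type A) = 3/4.
Weighted sum = 3/4.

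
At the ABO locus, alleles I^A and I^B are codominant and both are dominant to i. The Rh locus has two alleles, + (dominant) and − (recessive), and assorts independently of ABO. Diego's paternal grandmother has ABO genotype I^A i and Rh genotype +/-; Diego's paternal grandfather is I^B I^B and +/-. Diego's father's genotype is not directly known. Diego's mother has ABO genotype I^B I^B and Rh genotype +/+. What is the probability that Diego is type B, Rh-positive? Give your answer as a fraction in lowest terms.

Diego's father's ABO genotype from I^A i × I^B I^B: 1/2 I^A I^B, 1/2 I^B i.
Crossing each possibility with the mother I^B I^B and summing P(type B): 1/2·1/2 + 1/2·1 = 3/4.
Similarly for Rh via the father's Rh distribution: P(Rh+) = 1.
Independent loci: 3/4 × 1 = 3/4.

3/4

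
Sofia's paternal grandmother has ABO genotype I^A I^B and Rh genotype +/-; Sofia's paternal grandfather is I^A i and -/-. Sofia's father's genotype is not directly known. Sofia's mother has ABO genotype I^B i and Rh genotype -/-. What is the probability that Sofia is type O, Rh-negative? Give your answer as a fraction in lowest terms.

3/32

Sofia's father's ABO genotype from I^A I^B × I^A i: 1/4 I^A I^A, 1/4 I^A I^B, 1/4 I^A i, 1/4 I^B i.
Crossing each possibility with the mother I^B i and summing P(type O): 1/4·0 + 1/4·0 + 1/4·1/4 + 1/4·1/4 = 1/8.
Similarly for Rh via the father's Rh distribution: P(Rh-) = 3/4.
Independent loci: 1/8 × 3/4 = 3/32.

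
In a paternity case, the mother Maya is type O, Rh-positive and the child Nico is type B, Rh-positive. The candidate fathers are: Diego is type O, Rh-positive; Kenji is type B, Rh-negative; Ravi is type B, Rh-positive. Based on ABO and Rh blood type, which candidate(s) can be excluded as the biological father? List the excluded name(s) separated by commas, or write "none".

A candidate is excluded only if no genotype consistent with his phenotype could produce a type B, Rh-positive child with a type O, Rh-positive mother.
Diego (type O, Rh+): no genotype consistent with that phenotype can produce a type-B Rh+ child with a type-O mother.

Diego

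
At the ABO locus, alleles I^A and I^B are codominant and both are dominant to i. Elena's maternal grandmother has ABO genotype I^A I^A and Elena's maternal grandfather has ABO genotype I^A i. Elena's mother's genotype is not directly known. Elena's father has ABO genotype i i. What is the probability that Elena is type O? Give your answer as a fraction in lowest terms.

Elena's mother's ABO genotype from I^A I^A × I^A i: 1/2 I^A I^A, 1/2 I^A i.
Crossing each possibility with the father i i and summing P(type O): 1/2·0 + 1/2·1/2 = 1/4.

1/4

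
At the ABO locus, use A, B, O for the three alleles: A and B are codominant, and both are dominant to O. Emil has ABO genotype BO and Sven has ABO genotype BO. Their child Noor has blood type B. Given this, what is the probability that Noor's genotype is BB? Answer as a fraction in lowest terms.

1/3

Cross BO × BO → 1/4 BB, 1/2 BO, 1/4 OO.
Type-B genotypes among offspring: BB (1/4), BO (1/2); total 3/4.
P(BB | type B) = (1/4) / (3/4) = 1/3.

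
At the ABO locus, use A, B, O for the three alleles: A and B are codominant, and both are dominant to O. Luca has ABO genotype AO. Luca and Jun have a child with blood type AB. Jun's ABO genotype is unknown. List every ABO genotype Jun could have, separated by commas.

For each candidate genotype of Jun, check whether crossing it with AO can produce every observed child phenotype.
  AA → possible child types {A} ✗
  AB → possible child types {A, B, AB} ✓
  AO → possible child types {O, A} ✗
  BB → possible child types {B, AB} ✓
  BO → possible child types {O, A, B, AB} ✓
  OO → possible child types {O, A} ✗

AB, BB, BO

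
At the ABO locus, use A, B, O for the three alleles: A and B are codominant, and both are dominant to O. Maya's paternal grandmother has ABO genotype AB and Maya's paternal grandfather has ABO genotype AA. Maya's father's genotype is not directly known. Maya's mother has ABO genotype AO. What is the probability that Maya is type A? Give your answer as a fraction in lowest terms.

Maya's father's ABO genotype from AB × AA: 1/2 AA, 1/2 AB.
Crossing each possibility with the mother AO and summing P(type A): 1/2·1 + 1/2·1/2 = 3/4.

3/4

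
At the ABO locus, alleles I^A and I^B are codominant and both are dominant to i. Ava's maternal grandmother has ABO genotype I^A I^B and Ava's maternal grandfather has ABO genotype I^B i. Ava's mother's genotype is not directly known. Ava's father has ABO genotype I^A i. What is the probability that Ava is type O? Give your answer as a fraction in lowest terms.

1/8

Ava's mother's ABO genotype from I^A I^B × I^B i: 1/4 I^A I^B, 1/4 I^A i, 1/4 I^B I^B, 1/4 I^B i.
Crossing each possibility with the father I^A i and summing P(type O): 1/4·0 + 1/4·1/4 + 1/4·0 + 1/4·1/4 = 1/8.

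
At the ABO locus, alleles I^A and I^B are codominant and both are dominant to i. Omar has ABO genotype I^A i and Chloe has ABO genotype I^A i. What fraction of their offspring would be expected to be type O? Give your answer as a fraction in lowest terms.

1/4

ABO cross I^A i × I^A i → offspring phenotypes: 1/4 O, 3/4 A.
So P(type O) = 1/4.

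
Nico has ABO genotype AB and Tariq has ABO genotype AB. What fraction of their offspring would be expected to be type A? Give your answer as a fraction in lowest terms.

ABO cross AB × AB → offspring phenotypes: 1/4 A, 1/4 B, 1/2 AB.
So P(type A) = 1/4.

1/4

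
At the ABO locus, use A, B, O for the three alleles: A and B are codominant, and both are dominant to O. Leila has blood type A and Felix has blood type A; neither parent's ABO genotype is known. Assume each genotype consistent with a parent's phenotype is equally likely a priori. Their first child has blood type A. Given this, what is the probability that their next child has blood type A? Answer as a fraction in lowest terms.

19/20

Possible genotypes: Leila ∈ {AA, AO}; Felix ∈ {AA, AO}.
Weight each parental genotype pair by prior × P(type-A child):
  AA × AA: posterior weight 4/15; P(next child type A) = 1.
  AA × AO: posterior weight 4/15; P(next child type A) = 1.
  AO × AA: posterior weight 4/15; P(next child type A) = 1.
  AO × AO: posterior weight 1/5; P(next child type A) = 3/4.
Weighted sum = 19/20.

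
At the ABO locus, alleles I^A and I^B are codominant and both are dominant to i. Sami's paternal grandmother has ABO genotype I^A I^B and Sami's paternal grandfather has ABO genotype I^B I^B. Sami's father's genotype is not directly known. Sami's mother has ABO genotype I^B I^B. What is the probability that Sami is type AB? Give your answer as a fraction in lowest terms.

Sami's father's ABO genotype from I^A I^B × I^B I^B: 1/2 I^A I^B, 1/2 I^B I^B.
Crossing each possibility with the mother I^B I^B and summing P(type AB): 1/2·1/2 + 1/2·0 = 1/4.

1/4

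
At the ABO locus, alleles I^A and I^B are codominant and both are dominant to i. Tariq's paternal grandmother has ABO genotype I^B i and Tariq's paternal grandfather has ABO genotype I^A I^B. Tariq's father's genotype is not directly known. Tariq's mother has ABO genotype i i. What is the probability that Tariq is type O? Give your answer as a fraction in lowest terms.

Tariq's father's ABO genotype from I^B i × I^A I^B: 1/4 I^A I^B, 1/4 I^A i, 1/4 I^B I^B, 1/4 I^B i.
Crossing each possibility with the mother i i and summing P(type O): 1/4·0 + 1/4·1/2 + 1/4·0 + 1/4·1/2 = 1/4.

1/4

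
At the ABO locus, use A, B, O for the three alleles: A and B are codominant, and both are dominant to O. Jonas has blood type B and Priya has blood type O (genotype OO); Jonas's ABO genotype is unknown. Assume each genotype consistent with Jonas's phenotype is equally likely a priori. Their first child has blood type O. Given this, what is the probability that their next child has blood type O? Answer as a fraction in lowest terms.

Possible genotypes: Jonas ∈ {BB, BO}; Priya ∈ {OO}.
Weight each parental genotype pair by prior × P(type-O child):
  BO × OO: posterior weight 1; P(next child type O) = 1/2.
Weighted sum = 1/2.

1/2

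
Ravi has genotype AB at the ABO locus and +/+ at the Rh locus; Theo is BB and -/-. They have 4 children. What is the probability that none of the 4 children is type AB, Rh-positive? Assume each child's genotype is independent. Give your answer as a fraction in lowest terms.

1/16

ABO cross AB × BB → 1/2 B, 1/2 AB.
Rh cross +/+ × -/- → 1 Rh+; so P(type AB, Rh-positive) = 1/2 × 1 = 1/2 per child.
P(not type AB, Rh-positive) = 1/2 for one child; (1/2)^4 = 1/16.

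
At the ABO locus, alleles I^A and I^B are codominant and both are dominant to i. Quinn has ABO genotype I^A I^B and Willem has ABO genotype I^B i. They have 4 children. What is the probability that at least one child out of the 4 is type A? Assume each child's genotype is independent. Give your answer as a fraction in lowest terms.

ABO cross I^A I^B × I^B i → 1/4 A, 1/2 B, 1/4 AB.
So P(type A) = 1/4 per child.
P(none) = (3/4)^4 = 81/256; P(at least one) = 1 − 81/256 = 175/256.

175/256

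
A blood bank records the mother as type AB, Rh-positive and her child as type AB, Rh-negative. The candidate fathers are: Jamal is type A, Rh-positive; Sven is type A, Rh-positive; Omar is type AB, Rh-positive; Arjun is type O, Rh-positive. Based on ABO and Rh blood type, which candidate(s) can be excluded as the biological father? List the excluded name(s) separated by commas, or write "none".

A candidate is excluded only if no genotype consistent with his phenotype could produce a type AB, Rh-negative child with a type AB, Rh-positive mother.
Arjun (type O, Rh+): no genotype consistent with that phenotype can produce a type-AB Rh- child with a type-AB mother.

Arjun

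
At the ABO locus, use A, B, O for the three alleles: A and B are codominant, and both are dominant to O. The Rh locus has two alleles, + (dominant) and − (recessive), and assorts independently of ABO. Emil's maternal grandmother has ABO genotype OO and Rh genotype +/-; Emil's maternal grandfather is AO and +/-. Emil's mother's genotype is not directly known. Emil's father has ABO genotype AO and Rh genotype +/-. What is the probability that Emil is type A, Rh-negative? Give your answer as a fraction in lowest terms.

5/32

Emil's mother's ABO genotype from OO × AO: 1/2 AO, 1/2 OO.
Crossing each possibility with the father AO and summing P(type A): 1/2·3/4 + 1/2·1/2 = 5/8.
Similarly for Rh via the mother's Rh distribution: P(Rh-) = 1/4.
Independent loci: 5/8 × 1/4 = 5/32.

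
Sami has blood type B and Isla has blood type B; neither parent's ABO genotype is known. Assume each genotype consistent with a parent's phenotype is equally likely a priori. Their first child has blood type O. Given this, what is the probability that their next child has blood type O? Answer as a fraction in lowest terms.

Possible genotypes: Sami ∈ {BB, BO}; Isla ∈ {BB, BO}.
Weight each parental genotype pair by prior × P(type-O child):
  BO × BO: posterior weight 1; P(next child type O) = 1/4.
Weighted sum = 1/4.

1/4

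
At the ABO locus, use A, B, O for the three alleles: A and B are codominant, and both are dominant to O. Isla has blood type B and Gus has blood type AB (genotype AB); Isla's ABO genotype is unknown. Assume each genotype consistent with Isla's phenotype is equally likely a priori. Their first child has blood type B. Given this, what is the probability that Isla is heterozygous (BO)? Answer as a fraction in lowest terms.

1/2

Possible genotypes: Isla ∈ {BB, BO}; Gus ∈ {AB}.
Weight each parental genotype pair by prior × P(type-B child):
  BB × AB: posterior weight 1/2.
  BO × AB: posterior weight 1/2.
Sum the posterior weight over pairs where Isla is BO: 1/2.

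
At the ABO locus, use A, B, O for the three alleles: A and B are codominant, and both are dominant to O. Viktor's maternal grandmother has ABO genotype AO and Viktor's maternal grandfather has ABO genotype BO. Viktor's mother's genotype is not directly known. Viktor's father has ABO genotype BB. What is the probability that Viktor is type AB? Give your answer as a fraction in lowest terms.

1/4

Viktor's mother's ABO genotype from AO × BO: 1/4 AB, 1/4 AO, 1/4 BO, 1/4 OO.
Crossing each possibility with the father BB and summing P(type AB): 1/4·1/2 + 1/4·1/2 + 1/4·0 + 1/4·0 = 1/4.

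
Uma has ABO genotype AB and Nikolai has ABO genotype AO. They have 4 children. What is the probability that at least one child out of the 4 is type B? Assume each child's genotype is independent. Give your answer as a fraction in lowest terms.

175/256

ABO cross AB × AO → 1/2 A, 1/4 B, 1/4 AB.
So P(type B) = 1/4 per child.
P(none) = (3/4)^4 = 81/256; P(at least one) = 1 − 81/256 = 175/256.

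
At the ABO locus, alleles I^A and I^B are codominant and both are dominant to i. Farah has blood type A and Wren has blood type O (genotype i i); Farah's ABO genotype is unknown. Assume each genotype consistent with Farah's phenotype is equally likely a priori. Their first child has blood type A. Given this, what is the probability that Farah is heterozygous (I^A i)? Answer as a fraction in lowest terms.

1/3

Possible genotypes: Farah ∈ {I^A I^A, I^A i}; Wren ∈ {i i}.
Weight each parental genotype pair by prior × P(type-A child):
  I^A I^A × i i: posterior weight 2/3.
  I^A i × i i: posterior weight 1/3.
Sum the posterior weight over pairs where Farah is I^A i: 1/3.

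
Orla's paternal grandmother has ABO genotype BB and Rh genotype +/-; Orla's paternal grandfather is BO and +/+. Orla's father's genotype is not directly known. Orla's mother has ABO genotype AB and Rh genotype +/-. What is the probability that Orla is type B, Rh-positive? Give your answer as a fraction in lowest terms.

7/16

Orla's father's ABO genotype from BB × BO: 1/2 BB, 1/2 BO.
Crossing each possibility with the mother AB and summing P(type B): 1/2·1/2 + 1/2·1/2 = 1/2.
Similarly for Rh via the father's Rh distribution: P(Rh+) = 7/8.
Independent loci: 1/2 × 7/8 = 7/16.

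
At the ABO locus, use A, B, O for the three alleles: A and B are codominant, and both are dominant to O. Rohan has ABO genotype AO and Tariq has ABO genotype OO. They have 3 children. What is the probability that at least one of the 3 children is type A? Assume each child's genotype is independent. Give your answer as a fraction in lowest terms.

7/8

ABO cross AO × OO → 1/2 O, 1/2 A.
So P(type A) = 1/2 per child.
P(none) = (1/2)^3 = 1/8; P(at least one) = 1 − 1/8 = 7/8.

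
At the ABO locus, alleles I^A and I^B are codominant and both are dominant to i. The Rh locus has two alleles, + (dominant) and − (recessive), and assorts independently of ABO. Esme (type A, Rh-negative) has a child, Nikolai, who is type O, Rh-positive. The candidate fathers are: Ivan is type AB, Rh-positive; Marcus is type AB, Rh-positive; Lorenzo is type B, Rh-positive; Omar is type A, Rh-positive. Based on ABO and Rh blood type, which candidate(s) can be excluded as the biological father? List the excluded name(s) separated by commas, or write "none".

Ivan, Marcus

A candidate is excluded only if no genotype consistent with his phenotype could produce a type O, Rh-positive child with a type A, Rh-negative mother.
Ivan (type AB, Rh+): no genotype consistent with that phenotype can produce a type-O Rh+ child with a type-A mother.
Marcus (type AB, Rh+): no genotype consistent with that phenotype can produce a type-O Rh+ child with a type-A mother.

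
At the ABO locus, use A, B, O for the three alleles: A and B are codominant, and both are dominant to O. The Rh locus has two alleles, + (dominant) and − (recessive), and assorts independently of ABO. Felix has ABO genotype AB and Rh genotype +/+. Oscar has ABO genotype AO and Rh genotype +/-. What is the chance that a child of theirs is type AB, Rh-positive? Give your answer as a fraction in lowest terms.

ABO cross AB × AO → offspring phenotypes: 1/2 A, 1/4 B, 1/4 AB.
Rh cross +/+ × +/- → 1 Rh+.
Independent loci: P(type AB, Rh-positive) = 1/4 × 1 = 1/4.

1/4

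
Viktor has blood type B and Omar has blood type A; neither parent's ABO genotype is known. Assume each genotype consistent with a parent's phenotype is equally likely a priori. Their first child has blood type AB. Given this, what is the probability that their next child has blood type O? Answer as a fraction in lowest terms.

Possible genotypes: Viktor ∈ {I^B I^B, I^B i}; Omar ∈ {I^A I^A, I^A i}.
Weight each parental genotype pair by prior × P(type-AB child):
  I^B I^B × I^A I^A: posterior weight 4/9; P(next child type O) = 0.
  I^B I^B × I^A i: posterior weight 2/9; P(next child type O) = 0.
  I^B i × I^A I^A: posterior weight 2/9; P(next child type O) = 0.
  I^B i × I^A i: posterior weight 1/9; P(next child type O) = 1/4.
Weighted sum = 1/36.

1/36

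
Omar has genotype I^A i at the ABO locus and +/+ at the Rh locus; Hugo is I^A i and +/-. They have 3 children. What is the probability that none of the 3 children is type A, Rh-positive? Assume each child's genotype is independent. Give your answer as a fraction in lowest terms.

1/64

ABO cross I^A i × I^A i → 1/4 O, 3/4 A.
Rh cross +/+ × +/- → 1 Rh+; so P(type A, Rh-positive) = 3/4 × 1 = 3/4 per child.
P(not type A, Rh-positive) = 1/4 for one child; (1/4)^3 = 1/64.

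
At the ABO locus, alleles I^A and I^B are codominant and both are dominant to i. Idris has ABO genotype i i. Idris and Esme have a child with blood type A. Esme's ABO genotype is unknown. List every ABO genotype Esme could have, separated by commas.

I^A I^A, I^A I^B, I^A i

For each candidate genotype of Esme, check whether crossing it with i i can produce every observed child phenotype.
  I^A I^A → possible child types {A} ✓
  I^A I^B → possible child types {A, B} ✓
  I^A i → possible child types {O, A} ✓
  I^B I^B → possible child types {B} ✗
  I^B i → possible child types {O, B} ✗
  i i → possible child types {O} ✗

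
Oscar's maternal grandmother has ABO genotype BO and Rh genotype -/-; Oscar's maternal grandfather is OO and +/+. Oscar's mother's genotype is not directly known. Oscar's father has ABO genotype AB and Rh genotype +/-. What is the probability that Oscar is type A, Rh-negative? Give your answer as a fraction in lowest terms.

Oscar's mother's ABO genotype from BO × OO: 1/2 BO, 1/2 OO.
Crossing each possibility with the father AB and summing P(type A): 1/2·1/4 + 1/2·1/2 = 3/8.
Similarly for Rh via the mother's Rh distribution: P(Rh-) = 1/4.
Independent loci: 3/8 × 1/4 = 3/32.

3/32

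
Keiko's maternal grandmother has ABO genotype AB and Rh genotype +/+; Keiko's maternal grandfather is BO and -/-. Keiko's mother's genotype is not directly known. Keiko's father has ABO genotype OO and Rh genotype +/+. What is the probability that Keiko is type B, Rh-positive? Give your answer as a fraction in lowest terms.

1/2

Keiko's mother's ABO genotype from AB × BO: 1/4 AB, 1/4 AO, 1/4 BB, 1/4 BO.
Crossing each possibility with the father OO and summing P(type B): 1/4·1/2 + 1/4·0 + 1/4·1 + 1/4·1/2 = 1/2.
Similarly for Rh via the mother's Rh distribution: P(Rh+) = 1.
Independent loci: 1/2 × 1 = 1/2.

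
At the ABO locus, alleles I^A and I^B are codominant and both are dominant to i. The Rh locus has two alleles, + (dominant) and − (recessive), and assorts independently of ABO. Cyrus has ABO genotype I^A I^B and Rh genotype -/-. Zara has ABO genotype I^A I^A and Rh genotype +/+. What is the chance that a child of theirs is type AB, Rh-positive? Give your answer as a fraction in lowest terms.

ABO cross I^A I^B × I^A I^A → offspring phenotypes: 1/2 A, 1/2 AB.
Rh cross -/- × +/+ → 1 Rh+.
Independent loci: P(type AB, Rh-positive) = 1/2 × 1 = 1/2.

1/2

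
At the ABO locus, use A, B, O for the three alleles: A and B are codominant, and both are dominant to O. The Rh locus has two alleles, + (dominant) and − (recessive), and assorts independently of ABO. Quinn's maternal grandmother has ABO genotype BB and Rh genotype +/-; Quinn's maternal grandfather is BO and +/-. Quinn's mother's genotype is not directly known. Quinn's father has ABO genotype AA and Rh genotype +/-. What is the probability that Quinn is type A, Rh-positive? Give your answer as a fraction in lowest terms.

Quinn's mother's ABO genotype from BB × BO: 1/2 BB, 1/2 BO.
Crossing each possibility with the father AA and summing P(type A): 1/2·0 + 1/2·1/2 = 1/4.
Similarly for Rh via the mother's Rh distribution: P(Rh+) = 3/4.
Independent loci: 1/4 × 3/4 = 3/16.

3/16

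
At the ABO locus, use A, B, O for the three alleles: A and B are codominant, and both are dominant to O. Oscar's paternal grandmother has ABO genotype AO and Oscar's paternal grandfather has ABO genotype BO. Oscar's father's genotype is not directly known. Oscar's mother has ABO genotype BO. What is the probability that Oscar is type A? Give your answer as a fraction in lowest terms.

Oscar's father's ABO genotype from AO × BO: 1/4 AB, 1/4 AO, 1/4 BO, 1/4 OO.
Crossing each possibility with the mother BO and summing P(type A): 1/4·1/4 + 1/4·1/4 + 1/4·0 + 1/4·0 = 1/8.

1/8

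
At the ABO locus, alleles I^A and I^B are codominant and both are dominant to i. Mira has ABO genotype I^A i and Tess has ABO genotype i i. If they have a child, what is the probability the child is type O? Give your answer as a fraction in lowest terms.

1/2

ABO cross I^A i × i i → offspring phenotypes: 1/2 O, 1/2 A.
So P(type O) = 1/2.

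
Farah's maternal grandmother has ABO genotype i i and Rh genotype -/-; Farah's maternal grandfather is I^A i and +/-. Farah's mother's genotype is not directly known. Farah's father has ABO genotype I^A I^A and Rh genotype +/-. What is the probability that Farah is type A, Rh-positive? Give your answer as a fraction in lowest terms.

Farah's mother's ABO genotype from i i × I^A i: 1/2 I^A i, 1/2 i i.
Crossing each possibility with the father I^A I^A and summing P(type A): 1/2·1 + 1/2·1 = 1.
Similarly for Rh via the mother's Rh distribution: P(Rh+) = 5/8.
Independent loci: 1 × 5/8 = 5/8.

5/8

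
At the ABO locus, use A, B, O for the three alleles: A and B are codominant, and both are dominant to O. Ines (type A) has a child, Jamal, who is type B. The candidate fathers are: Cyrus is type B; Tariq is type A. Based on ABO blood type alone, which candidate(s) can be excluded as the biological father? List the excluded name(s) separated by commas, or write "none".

A candidate is excluded only if no genotype consistent with his phenotype could produce a type B child with a type A mother.
Tariq (type A): no genotype consistent with that phenotype can produce a type-B child with a type-A mother.

Tariq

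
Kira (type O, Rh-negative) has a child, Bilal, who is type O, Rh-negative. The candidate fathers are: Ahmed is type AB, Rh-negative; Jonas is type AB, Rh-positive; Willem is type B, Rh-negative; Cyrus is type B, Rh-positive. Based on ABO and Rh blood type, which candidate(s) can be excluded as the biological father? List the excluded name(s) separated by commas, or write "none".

Ahmed, Jonas

A candidate is excluded only if no genotype consistent with his phenotype could produce a type O, Rh-negative child with a type O, Rh-negative mother.
Ahmed (type AB, Rh-): no genotype consistent with that phenotype can produce a type-O Rh- child with a type-O mother.
Jonas (type AB, Rh+): no genotype consistent with that phenotype can produce a type-O Rh- child with a type-O mother.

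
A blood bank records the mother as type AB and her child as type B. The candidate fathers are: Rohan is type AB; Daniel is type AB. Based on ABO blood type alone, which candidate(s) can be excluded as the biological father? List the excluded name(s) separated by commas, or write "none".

A candidate is excluded only if no genotype consistent with his phenotype could produce a type B child with a type AB mother.
Every candidate has at least one consistent genotype combination, so none can be excluded.

none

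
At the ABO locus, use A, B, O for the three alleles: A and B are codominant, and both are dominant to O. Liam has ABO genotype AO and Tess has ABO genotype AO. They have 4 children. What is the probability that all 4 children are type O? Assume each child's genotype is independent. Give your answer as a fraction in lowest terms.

1/256

ABO cross AO × AO → 1/4 O, 3/4 A.
So P(type O) = 1/4 per child.
All 4 independent: (1/4)^4 = 1/256.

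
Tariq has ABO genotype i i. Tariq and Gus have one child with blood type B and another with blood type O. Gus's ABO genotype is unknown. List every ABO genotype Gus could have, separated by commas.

For each candidate genotype of Gus, check whether crossing it with i i can produce every observed child phenotype.
  I^A I^A → possible child types {A} ✗
  I^A I^B → possible child types {A, B} ✗
  I^A i → possible child types {O, A} ✗
  I^B I^B → possible child types {B} ✗
  I^B i → possible child types {O, B} ✓
  i i → possible child types {O} ✗

I^B i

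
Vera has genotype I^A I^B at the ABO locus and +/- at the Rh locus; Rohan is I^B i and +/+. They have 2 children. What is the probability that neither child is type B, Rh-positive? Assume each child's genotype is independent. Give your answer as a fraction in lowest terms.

1/4

ABO cross I^A I^B × I^B i → 1/4 A, 1/2 B, 1/4 AB.
Rh cross +/- × +/+ → 1 Rh+; so P(type B, Rh-positive) = 1/2 × 1 = 1/2 per child.
P(not type B, Rh-positive) = 1/2 for one child; (1/2)^2 = 1/4.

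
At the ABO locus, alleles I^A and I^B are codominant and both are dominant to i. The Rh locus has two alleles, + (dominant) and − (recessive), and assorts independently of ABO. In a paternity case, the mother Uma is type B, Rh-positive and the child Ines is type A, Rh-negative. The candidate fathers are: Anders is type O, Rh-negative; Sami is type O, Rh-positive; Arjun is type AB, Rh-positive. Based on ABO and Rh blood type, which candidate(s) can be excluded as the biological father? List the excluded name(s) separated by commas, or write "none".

Anders, Sami

A candidate is excluded only if no genotype consistent with his phenotype could produce a type A, Rh-negative child with a type B, Rh-positive mother.
Anders (type O, Rh-): no genotype consistent with that phenotype can produce a type-A Rh- child with a type-B mother.
Sami (type O, Rh+): no genotype consistent with that phenotype can produce a type-A Rh- child with a type-B mother.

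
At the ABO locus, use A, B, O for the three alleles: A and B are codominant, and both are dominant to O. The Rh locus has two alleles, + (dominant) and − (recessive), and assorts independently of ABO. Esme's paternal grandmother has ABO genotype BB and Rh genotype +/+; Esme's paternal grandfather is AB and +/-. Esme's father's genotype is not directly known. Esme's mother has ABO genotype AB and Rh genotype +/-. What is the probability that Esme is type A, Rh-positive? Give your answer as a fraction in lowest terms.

Esme's father's ABO genotype from BB × AB: 1/2 AB, 1/2 BB.
Crossing each possibility with the mother AB and summing P(type A): 1/2·1/4 + 1/2·0 = 1/8.
Similarly for Rh via the father's Rh distribution: P(Rh+) = 7/8.
Independent loci: 1/8 × 7/8 = 7/64.

7/64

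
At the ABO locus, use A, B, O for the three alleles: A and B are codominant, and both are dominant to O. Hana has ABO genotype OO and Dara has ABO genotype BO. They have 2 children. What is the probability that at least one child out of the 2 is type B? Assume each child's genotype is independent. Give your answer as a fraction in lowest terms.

ABO cross OO × BO → 1/2 O, 1/2 B.
So P(type B) = 1/2 per child.
P(none) = (1/2)^2 = 1/4; P(at least one) = 1 − 1/4 = 3/4.

3/4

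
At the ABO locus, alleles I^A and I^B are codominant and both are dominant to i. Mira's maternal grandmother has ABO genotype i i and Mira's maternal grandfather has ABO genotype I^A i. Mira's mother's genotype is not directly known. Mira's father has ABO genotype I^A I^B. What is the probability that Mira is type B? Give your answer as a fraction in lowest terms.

3/8

Mira's mother's ABO genotype from i i × I^A i: 1/2 I^A i, 1/2 i i.
Crossing each possibility with the father I^A I^B and summing P(type B): 1/2·1/4 + 1/2·1/2 = 3/8.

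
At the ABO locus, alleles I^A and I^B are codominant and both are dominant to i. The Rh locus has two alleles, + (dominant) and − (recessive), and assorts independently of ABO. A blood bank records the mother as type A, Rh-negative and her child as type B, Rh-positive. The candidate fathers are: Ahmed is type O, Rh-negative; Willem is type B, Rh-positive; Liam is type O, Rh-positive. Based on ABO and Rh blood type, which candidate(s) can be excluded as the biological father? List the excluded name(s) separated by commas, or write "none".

A candidate is excluded only if no genotype consistent with his phenotype could produce a type B, Rh-positive child with a type A, Rh-negative mother.
Ahmed (type O, Rh-): no genotype consistent with that phenotype can produce a type-B Rh+ child with a type-A mother.
Liam (type O, Rh+): no genotype consistent with that phenotype can produce a type-B Rh+ child with a type-A mother.

Ahmed, Liam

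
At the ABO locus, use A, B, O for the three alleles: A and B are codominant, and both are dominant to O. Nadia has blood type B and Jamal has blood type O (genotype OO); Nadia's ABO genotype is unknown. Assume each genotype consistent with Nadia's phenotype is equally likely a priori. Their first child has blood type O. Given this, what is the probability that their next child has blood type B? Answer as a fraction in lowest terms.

1/2

Possible genotypes: Nadia ∈ {BB, BO}; Jamal ∈ {OO}.
Weight each parental genotype pair by prior × P(type-O child):
  BO × OO: posterior weight 1; P(next child type B) = 1/2.
Weighted sum = 1/2.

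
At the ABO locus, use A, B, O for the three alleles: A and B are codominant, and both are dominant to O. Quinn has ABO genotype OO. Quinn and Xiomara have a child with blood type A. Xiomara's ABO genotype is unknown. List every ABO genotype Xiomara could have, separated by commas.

AA, AB, AO

For each candidate genotype of Xiomara, check whether crossing it with OO can produce every observed child phenotype.
  AA → possible child types {A} ✓
  AB → possible child types {A, B} ✓
  AO → possible child types {O, A} ✓
  BB → possible child types {B} ✗
  BO → possible child types {O, B} ✗
  OO → possible child types {O} ✗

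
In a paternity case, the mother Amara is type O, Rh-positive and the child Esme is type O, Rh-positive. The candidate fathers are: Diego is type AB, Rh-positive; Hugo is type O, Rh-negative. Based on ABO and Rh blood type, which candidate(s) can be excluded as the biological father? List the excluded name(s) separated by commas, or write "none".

A candidate is excluded only if no genotype consistent with his phenotype could produce a type O, Rh-positive child with a type O, Rh-positive mother.
Diego (type AB, Rh+): no genotype consistent with that phenotype can produce a type-O Rh+ child with a type-O mother.

Diego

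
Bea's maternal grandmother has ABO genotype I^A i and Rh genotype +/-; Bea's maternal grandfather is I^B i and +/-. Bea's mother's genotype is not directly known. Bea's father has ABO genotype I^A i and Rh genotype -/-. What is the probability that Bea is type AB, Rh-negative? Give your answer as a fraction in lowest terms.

1/16

Bea's mother's ABO genotype from I^A i × I^B i: 1/4 I^A I^B, 1/4 I^A i, 1/4 I^B i, 1/4 i i.
Crossing each possibility with the father I^A i and summing P(type AB): 1/4·1/4 + 1/4·0 + 1/4·1/4 + 1/4·0 = 1/8.
Similarly for Rh via the mother's Rh distribution: P(Rh-) = 1/2.
Independent loci: 1/8 × 1/2 = 1/16.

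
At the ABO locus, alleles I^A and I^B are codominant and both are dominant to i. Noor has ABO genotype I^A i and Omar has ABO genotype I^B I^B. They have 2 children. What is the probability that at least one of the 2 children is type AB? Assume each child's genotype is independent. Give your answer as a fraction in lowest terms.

3/4

ABO cross I^A i × I^B I^B → 1/2 B, 1/2 AB.
So P(type AB) = 1/2 per child.
P(none) = (1/2)^2 = 1/4; P(at least one) = 1 − 1/4 = 3/4.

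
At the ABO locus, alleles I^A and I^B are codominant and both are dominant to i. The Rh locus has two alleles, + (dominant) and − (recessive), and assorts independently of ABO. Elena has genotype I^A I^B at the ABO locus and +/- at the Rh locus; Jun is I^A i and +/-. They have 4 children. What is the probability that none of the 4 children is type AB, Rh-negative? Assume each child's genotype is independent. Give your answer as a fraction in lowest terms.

ABO cross I^A I^B × I^A i → 1/2 A, 1/4 B, 1/4 AB.
Rh cross +/- × +/- → 3/4 Rh+, 1/4 Rh-; so P(type AB, Rh-negative) = 1/4 × 1/4 = 1/16 per child.
P(not type AB, Rh-negative) = 15/16 for one child; (15/16)^4 = 50625/65536.

50625/65536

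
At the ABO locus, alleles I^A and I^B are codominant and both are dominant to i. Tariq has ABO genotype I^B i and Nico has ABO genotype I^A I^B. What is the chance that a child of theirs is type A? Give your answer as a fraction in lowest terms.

1/4

ABO cross I^B i × I^A I^B → offspring phenotypes: 1/4 A, 1/2 B, 1/4 AB.
So P(type A) = 1/4.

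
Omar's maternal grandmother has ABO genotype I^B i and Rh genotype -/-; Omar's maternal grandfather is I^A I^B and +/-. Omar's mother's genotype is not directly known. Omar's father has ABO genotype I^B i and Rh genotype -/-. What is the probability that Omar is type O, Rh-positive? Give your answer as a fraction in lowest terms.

Omar's mother's ABO genotype from I^B i × I^A I^B: 1/4 I^A I^B, 1/4 I^A i, 1/4 I^B I^B, 1/4 I^B i.
Crossing each possibility with the father I^B i and summing P(type O): 1/4·0 + 1/4·1/4 + 1/4·0 + 1/4·1/4 = 1/8.
Similarly for Rh via the mother's Rh distribution: P(Rh+) = 1/4.
Independent loci: 1/8 × 1/4 = 1/32.

1/32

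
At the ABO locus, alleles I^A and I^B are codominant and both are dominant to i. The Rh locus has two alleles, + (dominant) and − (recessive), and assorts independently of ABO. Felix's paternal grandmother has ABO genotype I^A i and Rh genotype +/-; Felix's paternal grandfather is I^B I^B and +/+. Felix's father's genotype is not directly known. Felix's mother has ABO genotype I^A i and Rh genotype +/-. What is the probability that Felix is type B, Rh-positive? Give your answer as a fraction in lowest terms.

Felix's father's ABO genotype from I^A i × I^B I^B: 1/2 I^A I^B, 1/2 I^B i.
Crossing each possibility with the mother I^A i and summing P(type B): 1/2·1/4 + 1/2·1/4 = 1/4.
Similarly for Rh via the father's Rh distribution: P(Rh+) = 7/8.
Independent loci: 1/4 × 7/8 = 7/32.

7/32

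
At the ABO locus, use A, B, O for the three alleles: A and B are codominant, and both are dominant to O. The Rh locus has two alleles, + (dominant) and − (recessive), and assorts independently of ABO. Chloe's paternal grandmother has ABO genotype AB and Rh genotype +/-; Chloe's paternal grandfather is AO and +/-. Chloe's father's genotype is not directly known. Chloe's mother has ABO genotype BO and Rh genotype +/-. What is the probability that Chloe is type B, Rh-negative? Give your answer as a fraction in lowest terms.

3/32

Chloe's father's ABO genotype from AB × AO: 1/4 AA, 1/4 AB, 1/4 AO, 1/4 BO.
Crossing each possibility with the mother BO and summing P(type B): 1/4·0 + 1/4·1/2 + 1/4·1/4 + 1/4·3/4 = 3/8.
Similarly for Rh via the father's Rh distribution: P(Rh-) = 1/4.
Independent loci: 3/8 × 1/4 = 3/32.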